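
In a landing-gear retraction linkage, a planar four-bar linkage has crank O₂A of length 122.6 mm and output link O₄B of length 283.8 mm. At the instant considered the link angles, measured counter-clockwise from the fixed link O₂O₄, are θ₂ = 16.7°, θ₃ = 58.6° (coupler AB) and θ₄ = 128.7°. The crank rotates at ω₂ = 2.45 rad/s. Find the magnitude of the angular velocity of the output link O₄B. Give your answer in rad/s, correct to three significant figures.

ω₂ = 2.45 rad/s
Differentiating the loop-closure r₂e^{iθ₂}+r₃e^{iθ₃}=r₁+r₄e^{iθ₄} gives r₂ω₂e^{iθ₂}+r₃ω₃e^{iθ₃}=r₄ω₄e^{iθ₄}.
Eliminating the other unknown: ω₄ = r₂ω₂ sin(θ₂−θ₃) / [r₄ sin(θ₄−θ₃)].
Numerator sine = -0.66783; denominator sine = +0.94029.
Result = 0.1226·2.45·(-0.66783) / (0.2838·(+0.94029)) = -0.75171 rad/s; magnitude 0.75171 rad/s.

0.752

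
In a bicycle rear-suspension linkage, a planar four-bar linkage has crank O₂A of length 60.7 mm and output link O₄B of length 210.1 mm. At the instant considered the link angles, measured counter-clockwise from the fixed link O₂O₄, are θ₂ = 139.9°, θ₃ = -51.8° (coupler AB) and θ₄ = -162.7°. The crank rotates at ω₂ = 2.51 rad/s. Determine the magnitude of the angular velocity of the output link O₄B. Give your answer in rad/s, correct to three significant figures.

0.157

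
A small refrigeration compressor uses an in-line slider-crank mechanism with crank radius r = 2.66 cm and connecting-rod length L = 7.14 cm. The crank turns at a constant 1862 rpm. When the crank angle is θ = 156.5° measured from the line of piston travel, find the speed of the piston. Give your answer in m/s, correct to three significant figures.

1.35

ω = 2π·1862/60 = 195 rad/s
For an in-line slider-crank, x = r cosθ + √(L² − r² sin²θ), so v = −rω sinθ·[1 + r cosθ/√(L² − r² sin²θ)].
With r = 0.0266 m, L = 0.0714 m, θ = 156.5°: √(L² − r² sin²θ) = 0.070608 m.
v = −0.0266·195·0.39875·[1 + 0.0266·-0.91706/0.070608] = -1.3537 m/s.
|v| = 1.3537 m/s.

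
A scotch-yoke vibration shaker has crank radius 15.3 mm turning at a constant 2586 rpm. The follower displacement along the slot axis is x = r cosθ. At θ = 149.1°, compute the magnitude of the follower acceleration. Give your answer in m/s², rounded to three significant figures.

963

ω = 270.8 rad/s (from 2586 rpm).
x = r cosθ ⇒ ẍ = −rω² cosθ (ω constant).
|a| = rω²|cosθ| = 0.0153·(270.8)²·|cos 149.1°| = 962.78 m/s².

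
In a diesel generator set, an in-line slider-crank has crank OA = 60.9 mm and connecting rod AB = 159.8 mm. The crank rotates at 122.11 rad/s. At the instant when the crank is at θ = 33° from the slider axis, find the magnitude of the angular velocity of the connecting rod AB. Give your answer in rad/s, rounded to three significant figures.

39.9

ω = 122.1 rad/s
The rod makes angle φ with the slider axis where L sinφ = r sinθ; differentiating, L cosφ·φ̇ = r ω cosθ.
L cosφ = √(L² − r² sin²θ) = 0.15632 m.
|ω_rod| = r ω |cosθ| / √(L² − r² sin²θ) = 0.0609·122.1·0.83867/0.15632 = 39.898 rad/s.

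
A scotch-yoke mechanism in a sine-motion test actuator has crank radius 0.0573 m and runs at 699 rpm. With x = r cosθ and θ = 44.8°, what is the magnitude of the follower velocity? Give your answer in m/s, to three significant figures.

ω = 73.2 rad/s (from 699 rpm).
x = r cosθ ⇒ ẋ = −rω sinθ.
|v| = rω|sinθ| = 0.0573·73.2·|sin 44.8°| = 2.9555 m/s.

2.96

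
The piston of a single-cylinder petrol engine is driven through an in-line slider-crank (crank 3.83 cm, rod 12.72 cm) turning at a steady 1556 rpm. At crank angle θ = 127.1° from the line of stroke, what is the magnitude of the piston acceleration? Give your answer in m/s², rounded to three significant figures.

692

ω = 2π·1556/60 = 162.9 rad/s
x(θ) = r cosθ + √(L² − r² sin²θ); with ω constant, a = ω²·d²x/dθ².
d²x/dθ² = −r cosθ − r²(cos2θ)/√u − r⁴ sin²2θ/(4u^{3/2}),  u = L² − r² sin²θ = 0.0152467 m².
Substituting r = 0.0383 m, L = 0.1272 m, θ = 127.1°: d²x/dθ² = +0.026073 m.
a = ω²·d²x/dθ² = (162.9)²·(+0.026073) = +692.26 m/s²;  |a| = 692.26 m/s².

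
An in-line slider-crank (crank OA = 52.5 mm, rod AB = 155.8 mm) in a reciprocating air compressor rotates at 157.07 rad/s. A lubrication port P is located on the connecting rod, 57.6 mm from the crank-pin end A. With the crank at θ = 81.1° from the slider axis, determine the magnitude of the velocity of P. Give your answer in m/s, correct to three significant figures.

8.35

ω = 157.1 rad/s.  Crank-pin speed |V_A| = rω = 8.2462 m/s, perpendicular to OA.
Rod angle: sinφ = −(r/L) sinθ ⇒ φ = -19.446°; ω_rod = −rω cosθ/√(L²−r²sin²θ) = -8.6839 rad/s.
V_P = V_A + ω_rod × AP, with AP = 0.0576 m along the rod.
Components: V_Px = −rω sinθ − a·ω_rod·sinφ = -8.3134 m/s;  V_Py = rω cosθ + a·ω_rod·cosφ = +0.80411 m/s.
|V_P| = √(V_Px² + V_Py²) = 8.3522 m/s.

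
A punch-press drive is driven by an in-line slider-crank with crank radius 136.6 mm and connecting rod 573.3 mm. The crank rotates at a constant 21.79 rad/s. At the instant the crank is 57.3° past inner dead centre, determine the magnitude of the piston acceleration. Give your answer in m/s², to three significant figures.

28.7

ω = 21.79 rad/s
x(θ) = r cosθ + √(L² − r² sin²θ); with ω constant, a = ω²·d²x/dθ².
d²x/dθ² = −r cosθ − r²(cos2θ)/√u − r⁴ sin²2θ/(4u^{3/2}),  u = L² − r² sin²θ = 0.315459 m².
Substituting r = 0.1366 m, L = 0.5733 m, θ = 57.3°: d²x/dθ² = -0.060373 m.
a = ω²·d²x/dθ² = (21.79)²·(-0.060373) = -28.665 m/s²;  |a| = 28.665 m/s².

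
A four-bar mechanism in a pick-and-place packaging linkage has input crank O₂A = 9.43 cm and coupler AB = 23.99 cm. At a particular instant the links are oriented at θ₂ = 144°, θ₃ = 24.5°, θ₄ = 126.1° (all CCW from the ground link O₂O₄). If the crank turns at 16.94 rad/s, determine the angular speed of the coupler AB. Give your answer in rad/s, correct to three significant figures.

ω₂ = 16.94 rad/s
Differentiating the loop-closure r₂e^{iθ₂}+r₃e^{iθ₃}=r₁+r₄e^{iθ₄} gives r₂ω₂e^{iθ₂}+r₃ω₃e^{iθ₃}=r₄ω₄e^{iθ₄}.
Eliminating the other unknown: ω₃ = r₂ω₂ sin(θ₄−θ₂) / [r₃ sin(θ₃−θ₄)].
Numerator sine = -0.30736; denominator sine = -0.97958.
Result = 0.0943·16.94·(-0.30736) / (0.2399·(-0.97958)) = +2.0893 rad/s; magnitude 2.0893 rad/s.

2.09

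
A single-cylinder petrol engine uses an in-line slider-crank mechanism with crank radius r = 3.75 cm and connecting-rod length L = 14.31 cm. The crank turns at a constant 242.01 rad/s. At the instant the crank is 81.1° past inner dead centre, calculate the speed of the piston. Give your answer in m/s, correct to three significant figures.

ω = 242 rad/s
For an in-line slider-crank, x = r cosθ + √(L² − r² sin²θ), so v = −rω sinθ·[1 + r cosθ/√(L² − r² sin²θ)].
With r = 0.0375 m, L = 0.1431 m, θ = 81.1°: √(L² − r² sin²θ) = 0.13822 m.
v = −0.0375·242·0.98796·[1 + 0.0375·0.15471/0.13822] = -9.3424 m/s.
|v| = 9.3424 m/s.

9.34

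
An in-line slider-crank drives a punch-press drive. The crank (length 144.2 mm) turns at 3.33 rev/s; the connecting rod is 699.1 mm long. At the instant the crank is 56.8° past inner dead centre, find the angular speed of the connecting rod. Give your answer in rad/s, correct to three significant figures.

2.40

ω = 20.92 rad/s (converted from 3.33 rev/s).
The rod makes angle φ with the slider axis where L sinφ = r sinθ; differentiating, L cosφ·φ̇ = r ω cosθ.
L cosφ = √(L² − r² sin²θ) = 0.68861 m.
|ω_rod| = r ω |cosθ| / √(L² − r² sin²θ) = 0.1442·20.92·0.54756/0.68861 = 2.3991 rad/s.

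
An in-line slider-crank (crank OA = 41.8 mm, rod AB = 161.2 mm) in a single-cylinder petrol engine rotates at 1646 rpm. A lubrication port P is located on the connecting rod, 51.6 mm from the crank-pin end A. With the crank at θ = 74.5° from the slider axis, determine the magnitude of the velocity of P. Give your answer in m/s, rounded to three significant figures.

7.22

ω = 172.4 rad/s.  Crank-pin speed |V_A| = rω = 7.205 m/s, perpendicular to OA.
Rod angle: sinφ = −(r/L) sinθ ⇒ φ = -14.470°; ω_rod = −rω cosθ/√(L²−r²sin²θ) = -12.336 rad/s.
V_P = V_A + ω_rod × AP, with AP = 0.0516 m along the rod.
Components: V_Px = −rω sinθ − a·ω_rod·sinφ = -7.102 m/s;  V_Py = rω cosθ + a·ω_rod·cosφ = +1.3091 m/s.
|V_P| = √(V_Px² + V_Py²) = 7.2217 m/s.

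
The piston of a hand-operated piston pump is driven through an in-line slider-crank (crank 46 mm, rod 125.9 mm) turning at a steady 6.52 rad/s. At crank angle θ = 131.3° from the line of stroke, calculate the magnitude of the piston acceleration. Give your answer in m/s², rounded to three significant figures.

ω = 6.52 rad/s
x(θ) = r cosθ + √(L² − r² sin²θ); with ω constant, a = ω²·d²x/dθ².
d²x/dθ² = −r cosθ − r²(cos2θ)/√u − r⁴ sin²2θ/(4u^{3/2}),  u = L² − r² sin²θ = 0.0146565 m².
Substituting r = 0.046 m, L = 0.1259 m, θ = 131.3°: d²x/dθ² = +0.031991 m.
a = ω²·d²x/dθ² = (6.52)²·(+0.031991) = +1.3599 m/s²;  |a| = 1.3599 m/s².

1.36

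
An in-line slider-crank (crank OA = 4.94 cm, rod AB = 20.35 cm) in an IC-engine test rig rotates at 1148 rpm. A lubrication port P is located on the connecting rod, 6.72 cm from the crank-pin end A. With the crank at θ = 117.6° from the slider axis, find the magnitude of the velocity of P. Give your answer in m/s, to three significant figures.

5.39

ω = 120.2 rad/s.  Crank-pin speed |V_A| = rω = 5.9388 m/s, perpendicular to OA.
Rod angle: sinφ = −(r/L) sinθ ⇒ φ = -12.423°; ω_rod = −rω cosθ/√(L²−r²sin²θ) = +13.845 rad/s.
V_P = V_A + ω_rod × AP, with AP = 0.0672 m along the rod.
Components: V_Px = −rω sinθ − a·ω_rod·sinφ = -5.0628 m/s;  V_Py = rω cosθ + a·ω_rod·cosφ = -1.8428 m/s.
|V_P| = √(V_Px² + V_Py²) = 5.3878 m/s.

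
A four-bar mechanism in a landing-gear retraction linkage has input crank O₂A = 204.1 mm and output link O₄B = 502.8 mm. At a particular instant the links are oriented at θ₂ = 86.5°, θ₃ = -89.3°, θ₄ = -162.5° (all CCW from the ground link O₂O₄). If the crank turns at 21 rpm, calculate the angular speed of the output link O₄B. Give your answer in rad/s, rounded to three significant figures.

0.0683

ω₂ = 2.199 rad/s (from 21 rpm).
Differentiating the loop-closure r₂e^{iθ₂}+r₃e^{iθ₃}=r₁+r₄e^{iθ₄} gives r₂ω₂e^{iθ₂}+r₃ω₃e^{iθ₃}=r₄ω₄e^{iθ₄}.
Eliminating the other unknown: ω₄ = r₂ω₂ sin(θ₂−θ₃) / [r₄ sin(θ₄−θ₃)].
Numerator sine = +0.07324; denominator sine = -0.95732.
Result = 0.2041·2.199·(+0.07324) / (0.5028·(-0.95732)) = -0.068293 rad/s; magnitude 0.068293 rad/s.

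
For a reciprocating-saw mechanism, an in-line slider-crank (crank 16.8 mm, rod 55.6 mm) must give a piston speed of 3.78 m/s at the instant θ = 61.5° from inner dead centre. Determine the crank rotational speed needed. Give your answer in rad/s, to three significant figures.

223

For an in-line slider-crank, |v_piston| = rω|sinθ|·[1 + r cosθ/√(L² − r² sin²θ)].
With r = 0.0168 m, L = 0.0556 m, θ = 61.5°: the bracketed kinematic factor |dx/dθ| = 0.016972 m.
ω = v/|dx/dθ| = 3.78/0.016972 = 222.72 rad/s.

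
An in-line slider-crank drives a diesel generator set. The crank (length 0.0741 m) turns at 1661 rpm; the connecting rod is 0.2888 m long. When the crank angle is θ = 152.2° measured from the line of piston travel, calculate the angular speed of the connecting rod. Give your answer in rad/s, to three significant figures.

39.8

ω = 173.9 rad/s (converted from 1661 rpm).
The rod makes angle φ with the slider axis where L sinφ = r sinθ; differentiating, L cosφ·φ̇ = r ω cosθ.
L cosφ = √(L² − r² sin²θ) = 0.28672 m.
|ω_rod| = r ω |cosθ| / √(L² − r² sin²θ) = 0.0741·173.9·0.88458/0.28672 = 39.764 rad/s.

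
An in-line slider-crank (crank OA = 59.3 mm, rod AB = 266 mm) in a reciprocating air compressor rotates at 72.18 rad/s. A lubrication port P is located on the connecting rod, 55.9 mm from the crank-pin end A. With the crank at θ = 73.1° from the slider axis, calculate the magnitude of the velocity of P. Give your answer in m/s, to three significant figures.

ω = 72.18 rad/s.  Crank-pin speed |V_A| = rω = 4.2803 m/s, perpendicular to OA.
Rod angle: sinφ = −(r/L) sinθ ⇒ φ = -12.316°; ω_rod = −rω cosθ/√(L²−r²sin²θ) = -4.788 rad/s.
V_P = V_A + ω_rod × AP, with AP = 0.0559 m along the rod.
Components: V_Px = −rω sinθ − a·ω_rod·sinφ = -4.1525 m/s;  V_Py = rω cosθ + a·ω_rod·cosφ = +0.9828 m/s.
|V_P| = √(V_Px² + V_Py²) = 4.2672 m/s.

4.27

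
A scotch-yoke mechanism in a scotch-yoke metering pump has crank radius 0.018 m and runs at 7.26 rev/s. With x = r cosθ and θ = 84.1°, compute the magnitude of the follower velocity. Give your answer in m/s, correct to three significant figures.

0.817

ω = 45.62 rad/s (from 7.26 rev/s).
x = r cosθ ⇒ ẋ = −rω sinθ.
|v| = rω|sinθ| = 0.018·45.62·|sin 84.1°| = 0.81674 m/s.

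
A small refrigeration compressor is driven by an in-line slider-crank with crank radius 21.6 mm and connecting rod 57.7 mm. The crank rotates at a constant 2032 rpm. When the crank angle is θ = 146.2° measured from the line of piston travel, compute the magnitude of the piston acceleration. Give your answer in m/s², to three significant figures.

658

ω = 2π·2032/60 = 212.8 rad/s
x(θ) = r cosθ + √(L² − r² sin²θ); with ω constant, a = ω²·d²x/dθ².
d²x/dθ² = −r cosθ − r²(cos2θ)/√u − r⁴ sin²2θ/(4u^{3/2}),  u = L² − r² sin²θ = 0.00318491 m².
Substituting r = 0.0216 m, L = 0.0577 m, θ = 146.2°: d²x/dθ² = +0.01454 m.
a = ω²·d²x/dθ² = (212.8)²·(+0.01454) = +658.37 m/s²;  |a| = 658.37 m/s².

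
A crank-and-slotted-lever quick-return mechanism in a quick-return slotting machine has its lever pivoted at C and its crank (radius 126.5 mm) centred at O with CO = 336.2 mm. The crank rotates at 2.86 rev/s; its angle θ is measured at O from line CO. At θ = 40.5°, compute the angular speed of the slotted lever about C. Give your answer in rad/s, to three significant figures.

4.48

ω = 17.97 rad/s (from 2.86 rev/s).
Crank pin A relative to C: A = (d + r cosθ, r sinθ); lever angle φ = atan2(r sinθ, d + r cosθ).
Differentiating tanφ: φ̇ = rω(d cosθ + r)/(d² + r² + 2dr cosθ).
d² + r² + 2dr cosθ = |CA|² = 0.193712 m²;  d cosθ + r = +0.38215 m.
|ω_lever| = |0.1265·17.97·+0.38215| / 0.193712 = 4.4845 rad/s.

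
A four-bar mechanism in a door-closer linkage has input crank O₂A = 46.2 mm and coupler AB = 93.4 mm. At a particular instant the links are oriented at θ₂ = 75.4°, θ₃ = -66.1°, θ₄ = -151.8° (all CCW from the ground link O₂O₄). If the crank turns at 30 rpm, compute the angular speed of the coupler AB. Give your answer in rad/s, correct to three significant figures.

1.14

ω₂ = 3.142 rad/s (from 30 rpm).
Differentiating the loop-closure r₂e^{iθ₂}+r₃e^{iθ₃}=r₁+r₄e^{iθ₄} gives r₂ω₂e^{iθ₂}+r₃ω₃e^{iθ₃}=r₄ω₄e^{iθ₄}.
Eliminating the other unknown: ω₃ = r₂ω₂ sin(θ₄−θ₂) / [r₃ sin(θ₃−θ₄)].
Numerator sine = +0.73373; denominator sine = +0.99719.
Result = 0.0462·3.142·(+0.73373) / (0.0934·(+0.99719)) = +1.1434 rad/s; magnitude 1.1434 rad/s.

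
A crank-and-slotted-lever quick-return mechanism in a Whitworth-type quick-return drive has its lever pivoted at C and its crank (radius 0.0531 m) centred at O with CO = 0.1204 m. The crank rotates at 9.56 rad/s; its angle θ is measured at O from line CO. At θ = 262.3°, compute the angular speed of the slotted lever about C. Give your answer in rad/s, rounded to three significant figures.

1.20

ω = 9.56 rad/s
Crank pin A relative to C: A = (d + r cosθ, r sinθ); lever angle φ = atan2(r sinθ, d + r cosθ).
Differentiating tanφ: φ̇ = rω(d cosθ + r)/(d² + r² + 2dr cosθ).
d² + r² + 2dr cosθ = |CA|² = 0.0156026 m²;  d cosθ + r = +0.036968 m.
|ω_lever| = |0.0531·9.56·+0.036968| / 0.0156026 = 1.2028 rad/s.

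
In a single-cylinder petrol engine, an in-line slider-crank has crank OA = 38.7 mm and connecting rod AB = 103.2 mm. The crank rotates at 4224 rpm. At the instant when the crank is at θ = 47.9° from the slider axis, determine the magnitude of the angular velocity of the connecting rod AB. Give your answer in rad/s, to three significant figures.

116

ω = 442.3 rad/s (converted from 4224 rpm).
The rod makes angle φ with the slider axis where L sinφ = r sinθ; differentiating, L cosφ·φ̇ = r ω cosθ.
L cosφ = √(L² − r² sin²θ) = 0.099125 m.
|ω_rod| = r ω |cosθ| / √(L² − r² sin²θ) = 0.0387·442.3·0.67043/0.099125 = 115.78 rad/s.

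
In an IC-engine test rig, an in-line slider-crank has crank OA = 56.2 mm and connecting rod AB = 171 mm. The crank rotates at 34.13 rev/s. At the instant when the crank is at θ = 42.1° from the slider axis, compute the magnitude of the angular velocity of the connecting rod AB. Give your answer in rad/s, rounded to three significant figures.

53.6

ω = 214.4 rad/s (converted from 34.13 rev/s).
The rod makes angle φ with the slider axis where L sinφ = r sinθ; differentiating, L cosφ·φ̇ = r ω cosθ.
L cosφ = √(L² − r² sin²θ) = 0.1668 m.
|ω_rod| = r ω |cosθ| / √(L² − r² sin²θ) = 0.0562·214.4·0.74198/0.1668 = 53.611 rad/s.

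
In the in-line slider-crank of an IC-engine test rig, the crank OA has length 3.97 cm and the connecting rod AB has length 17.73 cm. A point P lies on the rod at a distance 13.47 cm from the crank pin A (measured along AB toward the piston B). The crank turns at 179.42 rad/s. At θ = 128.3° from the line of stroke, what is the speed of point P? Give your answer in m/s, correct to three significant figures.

ω = 179.4 rad/s.  Crank-pin speed |V_A| = rω = 7.123 m/s, perpendicular to OA.
Rod angle: sinφ = −(r/L) sinθ ⇒ φ = -10.121°; ω_rod = −rω cosθ/√(L²−r²sin²θ) = +25.293 rad/s.
V_P = V_A + ω_rod × AP, with AP = 0.1347 m along the rod.
Components: V_Px = −rω sinθ − a·ω_rod·sinφ = -4.9913 m/s;  V_Py = rω cosθ + a·ω_rod·cosφ = -1.0607 m/s.
|V_P| = √(V_Px² + V_Py²) = 5.1027 m/s.

5.10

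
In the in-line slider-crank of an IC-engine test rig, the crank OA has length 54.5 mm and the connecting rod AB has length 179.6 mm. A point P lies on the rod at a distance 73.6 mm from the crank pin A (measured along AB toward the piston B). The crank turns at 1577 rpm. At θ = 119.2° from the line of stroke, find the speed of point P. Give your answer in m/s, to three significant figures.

7.81

ω = 165.1 rad/s.  Crank-pin speed |V_A| = rω = 9.0003 m/s, perpendicular to OA.
Rod angle: sinφ = −(r/L) sinθ ⇒ φ = -15.360°; ω_rod = −rω cosθ/√(L²−r²sin²θ) = +25.354 rad/s.
V_P = V_A + ω_rod × AP, with AP = 0.0736 m along the rod.
Components: V_Px = −rω sinθ − a·ω_rod·sinφ = -7.3623 m/s;  V_Py = rω cosθ + a·ω_rod·cosφ = -2.5915 m/s.
|V_P| = √(V_Px² + V_Py²) = 7.805 m/s.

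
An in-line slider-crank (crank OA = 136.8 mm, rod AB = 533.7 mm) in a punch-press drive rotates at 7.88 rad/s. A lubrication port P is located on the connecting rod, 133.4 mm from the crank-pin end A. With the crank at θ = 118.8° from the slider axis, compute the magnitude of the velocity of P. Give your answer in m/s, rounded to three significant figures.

0.994

ω = 7.88 rad/s.  Crank-pin speed |V_A| = rω = 1.078 m/s, perpendicular to OA.
Rod angle: sinφ = −(r/L) sinθ ⇒ φ = -12.980°; ω_rod = −rω cosθ/√(L²−r²sin²θ) = +0.99858 rad/s.
V_P = V_A + ω_rod × AP, with AP = 0.1334 m along the rod.
Components: V_Px = −rω sinθ − a·ω_rod·sinφ = -0.91472 m/s;  V_Py = rω cosθ + a·ω_rod·cosφ = -0.38952 m/s.
|V_P| = √(V_Px² + V_Py²) = 0.9942 m/s.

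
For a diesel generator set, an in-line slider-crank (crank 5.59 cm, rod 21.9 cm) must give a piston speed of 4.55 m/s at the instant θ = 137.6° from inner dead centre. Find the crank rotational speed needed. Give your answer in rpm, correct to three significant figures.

1430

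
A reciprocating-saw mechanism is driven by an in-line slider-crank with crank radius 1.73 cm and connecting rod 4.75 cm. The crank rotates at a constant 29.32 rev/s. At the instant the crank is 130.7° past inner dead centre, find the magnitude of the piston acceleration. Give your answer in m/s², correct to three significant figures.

ω = 2π·29.3 = 184.2 rad/s
x(θ) = r cosθ + √(L² − r² sin²θ); with ω constant, a = ω²·d²x/dθ².
d²x/dθ² = −r cosθ − r²(cos2θ)/√u − r⁴ sin²2θ/(4u^{3/2}),  u = L² − r² sin²θ = 0.00208423 m².
Substituting r = 0.0173 m, L = 0.0475 m, θ = 130.7°: d²x/dθ² = +0.012032 m.
a = ω²·d²x/dθ² = (184.2)²·(+0.012032) = +408.33 m/s²;  |a| = 408.33 m/s².

408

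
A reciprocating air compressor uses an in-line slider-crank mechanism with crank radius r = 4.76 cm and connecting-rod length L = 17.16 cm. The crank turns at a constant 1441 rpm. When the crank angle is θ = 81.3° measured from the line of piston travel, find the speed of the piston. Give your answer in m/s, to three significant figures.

7.41

ω = 2π·1441/60 = 150.9 rad/s
For an in-line slider-crank, x = r cosθ + √(L² − r² sin²θ), so v = −rω sinθ·[1 + r cosθ/√(L² − r² sin²θ)].
With r = 0.0476 m, L = 0.1716 m, θ = 81.3°: √(L² − r² sin²θ) = 0.16502 m.
v = −0.0476·150.9·0.98849·[1 + 0.0476·0.15126/0.16502] = -7.41 m/s.
|v| = 7.41 m/s.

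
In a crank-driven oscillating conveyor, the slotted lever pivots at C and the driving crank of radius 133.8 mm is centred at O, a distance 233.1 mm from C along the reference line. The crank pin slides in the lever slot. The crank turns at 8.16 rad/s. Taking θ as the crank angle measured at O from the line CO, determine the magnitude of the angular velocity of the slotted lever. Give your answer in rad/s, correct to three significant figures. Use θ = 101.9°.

ω = 8.16 rad/s
Crank pin A relative to C: A = (d + r cosθ, r sinθ); lever angle φ = atan2(r sinθ, d + r cosθ).
Differentiating tanφ: φ̇ = rω(d cosθ + r)/(d² + r² + 2dr cosθ).
d² + r² + 2dr cosθ = |CA|² = 0.0593755 m²;  d cosθ + r = +0.085734 m.
|ω_lever| = |0.1338·8.16·+0.085734| / 0.0593755 = 1.5765 rad/s.

1.58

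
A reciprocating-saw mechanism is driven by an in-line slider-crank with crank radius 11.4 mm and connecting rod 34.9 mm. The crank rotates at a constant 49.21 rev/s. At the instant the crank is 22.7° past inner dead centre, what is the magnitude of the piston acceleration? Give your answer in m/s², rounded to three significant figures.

1260

ω = 2π·49.2 = 309.2 rad/s
x(θ) = r cosθ + √(L² − r² sin²θ); with ω constant, a = ω²·d²x/dθ².
d²x/dθ² = −r cosθ − r²(cos2θ)/√u − r⁴ sin²2θ/(4u^{3/2}),  u = L² − r² sin²θ = 0.00119866 m².
Substituting r = 0.0114 m, L = 0.0349 m, θ = 22.7°: d²x/dθ² = -0.013204 m.
a = ω²·d²x/dθ² = (309.2)²·(-0.013204) = -1262.3 m/s²;  |a| = 1262.3 m/s².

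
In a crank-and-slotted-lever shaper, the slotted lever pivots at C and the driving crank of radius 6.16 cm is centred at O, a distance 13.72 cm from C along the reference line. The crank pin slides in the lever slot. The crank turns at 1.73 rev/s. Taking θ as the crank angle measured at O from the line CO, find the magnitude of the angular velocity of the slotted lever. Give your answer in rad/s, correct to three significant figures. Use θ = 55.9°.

2.89

ω = 10.87 rad/s (from 1.73 rev/s).
Crank pin A relative to C: A = (d + r cosθ, r sinθ); lever angle φ = atan2(r sinθ, d + r cosθ).
Differentiating tanφ: φ̇ = rω(d cosθ + r)/(d² + r² + 2dr cosθ).
d² + r² + 2dr cosθ = |CA|² = 0.0320949 m²;  d cosθ + r = +0.13852 m.
|ω_lever| = |0.0616·10.87·+0.13852| / 0.0320949 = 2.8899 rad/s.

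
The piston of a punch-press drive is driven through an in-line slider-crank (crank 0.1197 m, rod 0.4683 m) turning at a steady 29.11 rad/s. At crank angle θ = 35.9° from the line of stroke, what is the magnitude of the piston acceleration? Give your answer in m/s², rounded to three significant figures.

90.8

ω = 29.11 rad/s
x(θ) = r cosθ + √(L² − r² sin²θ); with ω constant, a = ω²·d²x/dθ².
d²x/dθ² = −r cosθ − r²(cos2θ)/√u − r⁴ sin²2θ/(4u^{3/2}),  u = L² − r² sin²θ = 0.214378 m².
Substituting r = 0.1197 m, L = 0.4683 m, θ = 35.9°: d²x/dθ² = -0.10709 m.
a = ω²·d²x/dθ² = (29.11)²·(-0.10709) = -90.751 m/s²;  |a| = 90.751 m/s².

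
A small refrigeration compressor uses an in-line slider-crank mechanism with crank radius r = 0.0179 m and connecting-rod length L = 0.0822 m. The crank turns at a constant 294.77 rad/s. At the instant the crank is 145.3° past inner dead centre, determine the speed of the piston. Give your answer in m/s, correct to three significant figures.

ω = 294.8 rad/s
For an in-line slider-crank, x = r cosθ + √(L² − r² sin²θ), so v = −rω sinθ·[1 + r cosθ/√(L² − r² sin²θ)].
With r = 0.0179 m, L = 0.0822 m, θ = 145.3°: √(L² − r² sin²θ) = 0.081566 m.
v = −0.0179·294.8·0.56928·[1 + 0.0179·-0.82214/0.081566] = -2.4618 m/s.
|v| = 2.4618 m/s.

2.46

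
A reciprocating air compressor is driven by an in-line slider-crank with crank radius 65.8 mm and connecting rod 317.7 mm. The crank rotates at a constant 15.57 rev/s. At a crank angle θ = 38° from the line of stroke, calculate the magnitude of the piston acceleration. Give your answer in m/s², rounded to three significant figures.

ω = 2π·15.6 = 97.83 rad/s
x(θ) = r cosθ + √(L² − r² sin²θ); with ω constant, a = ω²·d²x/dθ².
d²x/dθ² = −r cosθ − r²(cos2θ)/√u − r⁴ sin²2θ/(4u^{3/2}),  u = L² − r² sin²θ = 0.0992922 m².
Substituting r = 0.0658 m, L = 0.3177 m, θ = 38°: d²x/dθ² = -0.055316 m.
a = ω²·d²x/dθ² = (97.83)²·(-0.055316) = -529.41 m/s²;  |a| = 529.41 m/s².

529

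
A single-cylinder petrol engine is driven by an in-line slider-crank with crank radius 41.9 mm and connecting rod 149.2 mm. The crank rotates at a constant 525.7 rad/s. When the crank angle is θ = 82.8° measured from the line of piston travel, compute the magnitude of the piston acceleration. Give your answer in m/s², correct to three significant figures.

1820

ω = 525.7 rad/s
x(θ) = r cosθ + √(L² − r² sin²θ); with ω constant, a = ω²·d²x/dθ².
d²x/dθ² = −r cosθ − r²(cos2θ)/√u − r⁴ sin²2θ/(4u^{3/2}),  u = L² − r² sin²θ = 0.0205326 m².
Substituting r = 0.0419 m, L = 0.1492 m, θ = 82.8°: d²x/dθ² = +0.0065994 m.
a = ω²·d²x/dθ² = (525.7)²·(+0.0065994) = +1823.8 m/s²;  |a| = 1823.8 m/s².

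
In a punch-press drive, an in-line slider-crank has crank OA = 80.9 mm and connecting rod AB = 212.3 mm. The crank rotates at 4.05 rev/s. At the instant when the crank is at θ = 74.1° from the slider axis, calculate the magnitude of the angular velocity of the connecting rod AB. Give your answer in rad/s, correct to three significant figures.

2.86

ω = 25.45 rad/s (converted from 4.05 rev/s).
The rod makes angle φ with the slider axis where L sinφ = r sinθ; differentiating, L cosφ·φ̇ = r ω cosθ.
L cosφ = √(L² − r² sin²θ) = 0.19753 m.
|ω_rod| = r ω |cosθ| / √(L² − r² sin²θ) = 0.0809·25.45·0.27396/0.19753 = 2.8552 rad/s.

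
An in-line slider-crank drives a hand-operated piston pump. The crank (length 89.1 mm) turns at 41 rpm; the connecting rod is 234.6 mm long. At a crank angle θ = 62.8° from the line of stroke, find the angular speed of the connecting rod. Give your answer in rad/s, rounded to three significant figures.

0.792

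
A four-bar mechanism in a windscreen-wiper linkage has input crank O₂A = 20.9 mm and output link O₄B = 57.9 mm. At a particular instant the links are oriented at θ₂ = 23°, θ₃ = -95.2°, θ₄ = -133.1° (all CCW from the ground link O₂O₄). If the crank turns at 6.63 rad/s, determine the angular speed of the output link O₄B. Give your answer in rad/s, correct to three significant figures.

3.43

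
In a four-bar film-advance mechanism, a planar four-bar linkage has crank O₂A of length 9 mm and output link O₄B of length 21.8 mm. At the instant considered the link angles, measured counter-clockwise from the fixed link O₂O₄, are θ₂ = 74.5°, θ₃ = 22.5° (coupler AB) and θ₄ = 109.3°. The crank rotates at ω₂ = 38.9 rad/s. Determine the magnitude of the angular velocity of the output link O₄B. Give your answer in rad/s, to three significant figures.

12.7

ω₂ = 38.9 rad/s
Differentiating the loop-closure r₂e^{iθ₂}+r₃e^{iθ₃}=r₁+r₄e^{iθ₄} gives r₂ω₂e^{iθ₂}+r₃ω₃e^{iθ₃}=r₄ω₄e^{iθ₄}.
Eliminating the other unknown: ω₄ = r₂ω₂ sin(θ₂−θ₃) / [r₄ sin(θ₄−θ₃)].
Numerator sine = +0.78801; denominator sine = +0.99844.
Result = 0.009·38.9·(+0.78801) / (0.0218·(+0.99844)) = +12.675 rad/s; magnitude 12.675 rad/s.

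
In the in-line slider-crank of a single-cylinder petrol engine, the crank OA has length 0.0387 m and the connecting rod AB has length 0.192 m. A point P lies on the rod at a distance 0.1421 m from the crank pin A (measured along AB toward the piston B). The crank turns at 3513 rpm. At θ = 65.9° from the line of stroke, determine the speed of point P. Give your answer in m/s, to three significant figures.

ω = 367.9 rad/s.  Crank-pin speed |V_A| = rω = 14.237 m/s, perpendicular to OA.
Rod angle: sinφ = −(r/L) sinθ ⇒ φ = -10.602°; ω_rod = −rω cosθ/√(L²−r²sin²θ) = -30.804 rad/s.
V_P = V_A + ω_rod × AP, with AP = 0.1421 m along the rod.
Components: V_Px = −rω sinθ − a·ω_rod·sinφ = -13.801 m/s;  V_Py = rω cosθ + a·ω_rod·cosφ = +1.5109 m/s.
|V_P| = √(V_Px² + V_Py²) = 13.884 m/s.

13.9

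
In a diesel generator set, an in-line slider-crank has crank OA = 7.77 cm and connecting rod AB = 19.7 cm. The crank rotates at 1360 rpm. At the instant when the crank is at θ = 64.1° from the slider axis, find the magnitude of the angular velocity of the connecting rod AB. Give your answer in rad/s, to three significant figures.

ω = 142.4 rad/s (converted from 1360 rpm).
The rod makes angle φ with the slider axis where L sinφ = r sinθ; differentiating, L cosφ·φ̇ = r ω cosθ.
L cosφ = √(L² − r² sin²θ) = 0.18418 m.
|ω_rod| = r ω |cosθ| / √(L² − r² sin²θ) = 0.0777·142.4·0.43680/0.18418 = 26.244 rad/s.

26.2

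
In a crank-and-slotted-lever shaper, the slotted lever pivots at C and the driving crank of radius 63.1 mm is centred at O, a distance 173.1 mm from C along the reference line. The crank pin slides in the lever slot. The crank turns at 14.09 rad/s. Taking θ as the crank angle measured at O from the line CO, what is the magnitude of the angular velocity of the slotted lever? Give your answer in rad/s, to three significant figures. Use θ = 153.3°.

ω = 14.09 rad/s
Crank pin A relative to C: A = (d + r cosθ, r sinθ); lever angle φ = atan2(r sinθ, d + r cosθ).
Differentiating tanφ: φ̇ = rω(d cosθ + r)/(d² + r² + 2dr cosθ).
d² + r² + 2dr cosθ = |CA|² = 0.0144293 m²;  d cosθ + r = -0.091543 m.
|ω_lever| = |0.0631·14.09·-0.091543| / 0.0144293 = 5.6405 rad/s.

5.64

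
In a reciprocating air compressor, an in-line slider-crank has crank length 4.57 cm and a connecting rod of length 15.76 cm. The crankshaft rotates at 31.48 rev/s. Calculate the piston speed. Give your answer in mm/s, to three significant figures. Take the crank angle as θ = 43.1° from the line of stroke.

ω = 2π·31.5 = 197.8 rad/s
For an in-line slider-crank, x = r cosθ + √(L² − r² sin²θ), so v = −rω sinθ·[1 + r cosθ/√(L² − r² sin²θ)].
With r = 0.0457 m, L = 0.1576 m, θ = 43.1°: √(L² − r² sin²θ) = 0.15448 m.
v = −0.0457·197.8·0.68327·[1 + 0.0457·0.73016/0.15448] = -7.5104 m/s.
|v| = 7.5104 m/s = 7510.4 mm/s.

7510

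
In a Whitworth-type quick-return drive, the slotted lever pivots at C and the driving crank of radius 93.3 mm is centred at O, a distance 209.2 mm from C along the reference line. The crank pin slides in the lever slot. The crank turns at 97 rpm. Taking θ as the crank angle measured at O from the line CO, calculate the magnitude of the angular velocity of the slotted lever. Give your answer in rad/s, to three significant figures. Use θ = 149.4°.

4.36

ω = 10.16 rad/s (from 97 rpm).
Crank pin A relative to C: A = (d + r cosθ, r sinθ); lever angle φ = atan2(r sinθ, d + r cosθ).
Differentiating tanφ: φ̇ = rω(d cosθ + r)/(d² + r² + 2dr cosθ).
d² + r² + 2dr cosθ = |CA|² = 0.018869 m²;  d cosθ + r = -0.086767 m.
|ω_lever| = |0.0933·10.16·-0.086767| / 0.018869 = 4.358 rad/s.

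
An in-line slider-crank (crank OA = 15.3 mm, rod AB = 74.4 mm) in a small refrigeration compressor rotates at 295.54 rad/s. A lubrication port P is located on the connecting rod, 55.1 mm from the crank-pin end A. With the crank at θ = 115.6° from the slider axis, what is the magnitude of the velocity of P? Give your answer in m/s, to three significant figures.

3.84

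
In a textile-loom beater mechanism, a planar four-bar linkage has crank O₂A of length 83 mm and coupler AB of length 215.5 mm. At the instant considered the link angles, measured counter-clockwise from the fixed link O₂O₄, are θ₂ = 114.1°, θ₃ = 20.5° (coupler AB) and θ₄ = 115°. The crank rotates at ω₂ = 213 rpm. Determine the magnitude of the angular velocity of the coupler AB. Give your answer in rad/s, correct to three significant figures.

0.135

ω₂ = 22.31 rad/s (from 213 rpm).
Differentiating the loop-closure r₂e^{iθ₂}+r₃e^{iθ₃}=r₁+r₄e^{iθ₄} gives r₂ω₂e^{iθ₂}+r₃ω₃e^{iθ₃}=r₄ω₄e^{iθ₄}.
Eliminating the other unknown: ω₃ = r₂ω₂ sin(θ₄−θ₂) / [r₃ sin(θ₃−θ₄)].
Numerator sine = +0.01571; denominator sine = -0.99692.
Result = 0.083·22.31·(+0.01571) / (0.2155·(-0.99692)) = -0.13536 rad/s; magnitude 0.13536 rad/s.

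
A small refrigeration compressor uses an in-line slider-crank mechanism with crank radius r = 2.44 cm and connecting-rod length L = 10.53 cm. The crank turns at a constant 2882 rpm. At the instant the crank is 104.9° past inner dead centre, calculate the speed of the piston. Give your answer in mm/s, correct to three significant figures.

ω = 2π·2882/60 = 301.8 rad/s
For an in-line slider-crank, x = r cosθ + √(L² − r² sin²θ), so v = −rω sinθ·[1 + r cosθ/√(L² − r² sin²θ)].
With r = 0.0244 m, L = 0.1053 m, θ = 104.9°: √(L² − r² sin²θ) = 0.10263 m.
v = −0.0244·301.8·0.96638·[1 + 0.0244·-0.25713/0.10263] = -6.6813 m/s.
|v| = 6.6813 m/s = 6681.3 mm/s.

6680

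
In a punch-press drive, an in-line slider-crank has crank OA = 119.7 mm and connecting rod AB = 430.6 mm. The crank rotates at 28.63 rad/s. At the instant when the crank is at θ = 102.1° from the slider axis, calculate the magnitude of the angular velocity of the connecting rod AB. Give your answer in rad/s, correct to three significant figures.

1.73

ω = 28.63 rad/s
The rod makes angle φ with the slider axis where L sinφ = r sinθ; differentiating, L cosφ·φ̇ = r ω cosθ.
L cosφ = √(L² − r² sin²θ) = 0.41439 m.
|ω_rod| = r ω |cosθ| / √(L² − r² sin²θ) = 0.1197·28.63·0.20962/0.41439 = 1.7336 rad/s.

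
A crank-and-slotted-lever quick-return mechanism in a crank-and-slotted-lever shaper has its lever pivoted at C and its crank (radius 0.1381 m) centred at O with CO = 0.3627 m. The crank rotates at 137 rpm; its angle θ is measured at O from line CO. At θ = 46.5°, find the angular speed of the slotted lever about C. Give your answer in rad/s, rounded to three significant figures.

3.50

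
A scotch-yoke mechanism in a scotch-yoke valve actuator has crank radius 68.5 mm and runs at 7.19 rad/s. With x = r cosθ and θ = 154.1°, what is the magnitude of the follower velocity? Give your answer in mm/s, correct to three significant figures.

215

ω = 7.19 rad/s
x = r cosθ ⇒ ẋ = −rω sinθ.
|v| = rω|sinθ| = 0.0685·7.19·|sin 154.1°| = 0.21513 m/s = 215.13 mm/s.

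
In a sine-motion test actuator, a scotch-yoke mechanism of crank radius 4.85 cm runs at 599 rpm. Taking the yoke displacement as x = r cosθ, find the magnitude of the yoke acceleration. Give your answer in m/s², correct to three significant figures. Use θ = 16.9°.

ω = 62.73 rad/s (from 599 rpm).
x = r cosθ ⇒ ẍ = −rω² cosθ (ω constant).
|a| = rω²|cosθ| = 0.0485·(62.73)²·|cos 16.9°| = 182.59 m/s².

183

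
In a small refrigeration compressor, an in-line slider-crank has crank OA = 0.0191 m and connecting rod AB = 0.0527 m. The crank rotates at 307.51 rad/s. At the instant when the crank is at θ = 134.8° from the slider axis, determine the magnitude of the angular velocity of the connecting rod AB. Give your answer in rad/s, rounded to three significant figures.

81.3

ω = 307.5 rad/s
The rod makes angle φ with the slider axis where L sinφ = r sinθ; differentiating, L cosφ·φ̇ = r ω cosθ.
L cosφ = √(L² − r² sin²θ) = 0.050928 m.
|ω_rod| = r ω |cosθ| / √(L² − r² sin²θ) = 0.0191·307.5·0.70463/0.050928 = 81.265 rad/s.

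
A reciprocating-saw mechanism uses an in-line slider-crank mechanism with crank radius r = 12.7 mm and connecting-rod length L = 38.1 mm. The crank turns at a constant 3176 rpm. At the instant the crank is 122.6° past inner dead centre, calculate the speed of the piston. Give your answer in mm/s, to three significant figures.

ω = 2π·3176/60 = 332.6 rad/s
For an in-line slider-crank, x = r cosθ + √(L² − r² sin²θ), so v = −rω sinθ·[1 + r cosθ/√(L² − r² sin²θ)].
With r = 0.0127 m, L = 0.0381 m, θ = 122.6°: √(L² − r² sin²θ) = 0.036567 m.
v = −0.0127·332.6·0.84245·[1 + 0.0127·-0.53877/0.036567] = -2.8926 m/s.
|v| = 2.8926 m/s = 2892.6 mm/s.

2890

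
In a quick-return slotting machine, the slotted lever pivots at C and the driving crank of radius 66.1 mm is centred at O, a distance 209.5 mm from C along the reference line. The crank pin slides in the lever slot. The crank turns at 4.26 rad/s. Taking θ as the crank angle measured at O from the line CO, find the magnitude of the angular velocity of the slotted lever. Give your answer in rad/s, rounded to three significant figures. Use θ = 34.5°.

ω = 4.26 rad/s
Crank pin A relative to C: A = (d + r cosθ, r sinθ); lever angle φ = atan2(r sinθ, d + r cosθ).
Differentiating tanφ: φ̇ = rω(d cosθ + r)/(d² + r² + 2dr cosθ).
d² + r² + 2dr cosθ = |CA|² = 0.0710844 m²;  d cosθ + r = +0.23875 m.
|ω_lever| = |0.0661·4.26·+0.23875| / 0.0710844 = 0.94578 rad/s.

0.946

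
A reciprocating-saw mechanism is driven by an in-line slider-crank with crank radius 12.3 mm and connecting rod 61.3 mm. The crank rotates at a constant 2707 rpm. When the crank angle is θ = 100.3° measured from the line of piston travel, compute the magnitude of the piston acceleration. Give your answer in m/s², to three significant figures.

366

ω = 2π·2707/60 = 283.5 rad/s
x(θ) = r cosθ + √(L² − r² sin²θ); with ω constant, a = ω²·d²x/dθ².
d²x/dθ² = −r cosθ − r²(cos2θ)/√u − r⁴ sin²2θ/(4u^{3/2}),  u = L² − r² sin²θ = 0.00361124 m².
Substituting r = 0.0123 m, L = 0.0613 m, θ = 100.3°: d²x/dθ² = +0.0045526 m.
a = ω²·d²x/dθ² = (283.5)²·(+0.0045526) = +365.84 m/s²;  |a| = 365.84 m/s².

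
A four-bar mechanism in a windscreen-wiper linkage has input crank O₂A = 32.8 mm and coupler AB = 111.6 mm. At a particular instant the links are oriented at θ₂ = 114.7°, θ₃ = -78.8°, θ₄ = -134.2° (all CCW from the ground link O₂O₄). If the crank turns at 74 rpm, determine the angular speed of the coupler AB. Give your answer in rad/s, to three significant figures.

2.58

ω₂ = 7.749 rad/s (from 74 rpm).
Differentiating the loop-closure r₂e^{iθ₂}+r₃e^{iθ₃}=r₁+r₄e^{iθ₄} gives r₂ω₂e^{iθ₂}+r₃ω₃e^{iθ₃}=r₄ω₄e^{iθ₄}.
Eliminating the other unknown: ω₃ = r₂ω₂ sin(θ₄−θ₂) / [r₃ sin(θ₃−θ₄)].
Numerator sine = +0.93295; denominator sine = +0.82314.
Result = 0.0328·7.749·(+0.93295) / (0.1116·(+0.82314)) = +2.5814 rad/s; magnitude 2.5814 rad/s.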